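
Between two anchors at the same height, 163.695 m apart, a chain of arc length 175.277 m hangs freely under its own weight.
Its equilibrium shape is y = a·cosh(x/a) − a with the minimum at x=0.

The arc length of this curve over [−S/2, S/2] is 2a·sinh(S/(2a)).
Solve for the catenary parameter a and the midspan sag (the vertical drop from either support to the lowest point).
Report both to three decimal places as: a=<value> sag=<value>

a=126.931 sag=27.316

seed: a₀ = √(S³/(24(L−S))) = √(163.695³/(24·11.582)) = 125.619112
iter 1: u=0.651553  f(a)=+2.483e-01  f'(a)=-1.923e-01  a ← 125.619112 − (+2.483e-01/-1.923e-01) = 126.910219
iter 2: u=0.644924  f(a)=+3.881e-03  f'(a)=-1.864e-01  a ← 126.910219 − (+3.881e-03/-1.864e-01) = 126.931041
iter 3: u=0.644819  f(a)=+9.810e-07  f'(a)=-1.863e-01  a ← 126.931041 − (+9.810e-07/-1.863e-01) = 126.931046
iter 4: u=0.644819  f(a)=+1.137e-13  f'(a)=-1.863e-01  a ← 126.931046 − (+1.137e-13/-1.863e-01) = 126.931046
converged: |Δa| < 1e-12 after 4 iterations
sag = a·(cosh(S/(2a)) − 1) = 126.931046·(cosh(0.644819) − 1) = 27.315501
T_max/T_min = cosh(S/(2a)) = 1.215200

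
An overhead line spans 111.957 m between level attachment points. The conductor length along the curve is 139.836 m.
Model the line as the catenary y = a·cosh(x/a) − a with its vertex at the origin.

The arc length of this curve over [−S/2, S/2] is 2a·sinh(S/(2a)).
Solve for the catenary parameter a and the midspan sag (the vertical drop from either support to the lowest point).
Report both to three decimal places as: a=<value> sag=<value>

seed: a₀ = √(S³/(24(L−S))) = √(111.957³/(24·27.879)) = 45.796539
iter 1: u=1.222330  f(a)=+2.158e+00  f'(a)=-1.409e+00  a ← 45.796539 − (+2.158e+00/-1.409e+00) = 47.327922
iter 2: u=1.182780  f(a)=+1.130e-01  f'(a)=-1.265e+00  a ← 47.327922 − (+1.130e-01/-1.265e+00) = 47.417215
iter 3: u=1.180552  f(a)=+3.475e-04  f'(a)=-1.258e+00  a ← 47.417215 − (+3.475e-04/-1.258e+00) = 47.417491
iter 4: u=1.180545  f(a)=+3.309e-09  f'(a)=-1.258e+00  a ← 47.417491 − (+3.309e-09/-1.258e+00) = 47.417491
iter 5: u=1.180545  f(a)=+0.000e+00  f'(a)=-1.258e+00  a ← 47.417491 − (+0.000e+00/-1.258e+00) = 47.417491
converged: |Δa| < 1e-12 after 5 iterations
sag = a·(cosh(S/(2a)) − 1) = 47.417491·(cosh(1.180545) − 1) = 37.062952
T_max/T_min = cosh(S/(2a)) = 1.781630

a=47.417 sag=37.063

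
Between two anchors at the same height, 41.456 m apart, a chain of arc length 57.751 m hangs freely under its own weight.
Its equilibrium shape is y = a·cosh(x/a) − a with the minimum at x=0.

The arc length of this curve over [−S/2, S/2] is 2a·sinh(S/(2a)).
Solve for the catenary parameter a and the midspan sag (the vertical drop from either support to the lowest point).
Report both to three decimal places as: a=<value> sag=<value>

a=14.231 sag=17.961

seed: a₀ = √(S³/(24(L−S))) = √(41.456³/(24·16.295)) = 13.497343
iter 1: u=1.535710  f(a)=+2.033e+00  f'(a)=-3.034e+00  a ← 13.497343 − (+2.033e+00/-3.034e+00) = 14.167397
iter 2: u=1.463078  f(a)=+1.612e-01  f'(a)=-2.570e+00  a ← 14.167397 − (+1.612e-01/-2.570e+00) = 14.230109
iter 3: u=1.456630  f(a)=+1.206e-03  f'(a)=-2.532e+00  a ← 14.230109 − (+1.206e-03/-2.532e+00) = 14.230586
iter 4: u=1.456581  f(a)=+6.867e-08  f'(a)=-2.532e+00  a ← 14.230586 − (+6.867e-08/-2.532e+00) = 14.230586
iter 5: u=1.456581  f(a)=+0.000e+00  f'(a)=-2.532e+00  a ← 14.230586 − (+0.000e+00/-2.532e+00) = 14.230586
converged: |Δa| < 1e-12 after 5 iterations
sag = a·(cosh(S/(2a)) − 1) = 14.230586·(cosh(1.456581) − 1) = 17.961091
T_max/T_min = cosh(S/(2a)) = 2.262147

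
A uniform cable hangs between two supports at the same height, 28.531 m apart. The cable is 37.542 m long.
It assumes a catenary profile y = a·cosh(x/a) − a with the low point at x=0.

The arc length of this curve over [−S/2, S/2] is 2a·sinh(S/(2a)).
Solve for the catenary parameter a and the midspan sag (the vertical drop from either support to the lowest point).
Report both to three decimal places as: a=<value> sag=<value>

seed: a₀ = √(S³/(24(L−S))) = √(28.531³/(24·9.011)) = 10.362949
iter 1: u=1.376587  f(a)=+8.933e-01  f'(a)=-2.092e+00  a ← 10.362949 − (+8.933e-01/-2.092e+00) = 10.790031
iter 2: u=1.322100  f(a)=+5.819e-02  f'(a)=-1.827e+00  a ← 10.790031 − (+5.819e-02/-1.827e+00) = 10.821877
iter 3: u=1.318209  f(a)=+2.850e-04  f'(a)=-1.809e+00  a ← 10.821877 − (+2.850e-04/-1.809e+00) = 10.822035
iter 4: u=1.318190  f(a)=+6.909e-09  f'(a)=-1.809e+00  a ← 10.822035 − (+6.909e-09/-1.809e+00) = 10.822035
iter 5: u=1.318190  f(a)=+0.000e+00  f'(a)=-1.809e+00  a ← 10.822035 − (+0.000e+00/-1.809e+00) = 10.822035
converged: |Δa| < 1e-12 after 5 iterations
sag = a·(cosh(S/(2a)) − 1) = 10.822035·(cosh(1.318190) − 1) = 10.845150
T_max/T_min = cosh(S/(2a)) = 2.002136

a=10.822 sag=10.845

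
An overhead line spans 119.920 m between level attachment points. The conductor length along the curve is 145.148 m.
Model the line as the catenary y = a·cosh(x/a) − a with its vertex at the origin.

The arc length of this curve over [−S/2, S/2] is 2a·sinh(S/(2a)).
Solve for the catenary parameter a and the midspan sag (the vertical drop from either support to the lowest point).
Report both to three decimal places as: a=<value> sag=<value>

a=54.978 sag=36.069

seed: a₀ = √(S³/(24(L−S))) = √(119.920³/(24·25.228)) = 53.369164
iter 1: u=1.123495  f(a)=+1.641e+00  f'(a)=-1.070e+00  a ← 53.369164 − (+1.641e+00/-1.070e+00) = 54.902339
iter 2: u=1.092121  f(a)=+7.337e-02  f'(a)=-9.765e-01  a ← 54.902339 − (+7.337e-02/-9.765e-01) = 54.977471
iter 3: u=1.090629  f(a)=+1.619e-04  f'(a)=-9.722e-01  a ← 54.977471 − (+1.619e-04/-9.722e-01) = 54.977638
iter 4: u=1.090625  f(a)=+7.917e-10  f'(a)=-9.722e-01  a ← 54.977638 − (+7.917e-10/-9.722e-01) = 54.977638
iter 5: u=1.090625  f(a)=+0.000e+00  f'(a)=-9.722e-01  a ← 54.977638 − (+0.000e+00/-9.722e-01) = 54.977638
converged: |Δa| < 1e-12 after 5 iterations
sag = a·(cosh(S/(2a)) − 1) = 54.977638·(cosh(1.090625) − 1) = 36.069197
T_max/T_min = cosh(S/(2a)) = 1.656070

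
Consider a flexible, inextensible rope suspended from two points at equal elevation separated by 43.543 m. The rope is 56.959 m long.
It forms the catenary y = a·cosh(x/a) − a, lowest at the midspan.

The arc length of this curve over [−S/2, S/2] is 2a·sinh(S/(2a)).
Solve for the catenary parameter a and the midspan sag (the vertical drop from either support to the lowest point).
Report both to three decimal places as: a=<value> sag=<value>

seed: a₀ = √(S³/(24(L−S))) = √(43.543³/(24·13.416)) = 16.012545
iter 1: u=1.359653  f(a)=+1.296e+00  f'(a)=-2.007e+00  a ← 16.012545 − (+1.296e+00/-2.007e+00) = 16.658447
iter 2: u=1.306935  f(a)=+8.255e-02  f'(a)=-1.758e+00  a ← 16.658447 − (+8.255e-02/-1.758e+00) = 16.705391
iter 3: u=1.303262  f(a)=+3.852e-04  f'(a)=-1.742e+00  a ← 16.705391 − (+3.852e-04/-1.742e+00) = 16.705612
iter 4: u=1.303245  f(a)=+8.476e-09  f'(a)=-1.742e+00  a ← 16.705612 − (+8.476e-09/-1.742e+00) = 16.705612
iter 5: u=1.303245  f(a)=+0.000e+00  f'(a)=-1.742e+00  a ← 16.705612 − (+0.000e+00/-1.742e+00) = 16.705612
converged: |Δa| < 1e-12 after 5 iterations
sag = a·(cosh(S/(2a)) − 1) = 16.705612·(cosh(1.303245) − 1) = 16.311950
T_max/T_min = cosh(S/(2a)) = 1.976435

a=16.706 sag=16.312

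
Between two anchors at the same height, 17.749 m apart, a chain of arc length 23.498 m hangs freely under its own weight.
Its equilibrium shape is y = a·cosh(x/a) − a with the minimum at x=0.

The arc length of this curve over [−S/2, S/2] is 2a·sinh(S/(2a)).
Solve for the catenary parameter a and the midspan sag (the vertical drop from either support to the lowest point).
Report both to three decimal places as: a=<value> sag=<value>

a=6.655 sag=6.848

seed: a₀ = √(S³/(24(L−S))) = √(17.749³/(24·5.749)) = 6.365889
iter 1: u=1.394071  f(a)=+5.852e-01  f'(a)=-2.182e+00  a ← 6.365889 − (+5.852e-01/-2.182e+00) = 6.634025
iter 2: u=1.337725  f(a)=+3.900e-02  f'(a)=-1.900e+00  a ← 6.634025 − (+3.900e-02/-1.900e+00) = 6.654550
iter 3: u=1.333599  f(a)=+2.006e-04  f'(a)=-1.881e+00  a ← 6.654550 − (+2.006e-04/-1.881e+00) = 6.654657
iter 4: u=1.333577  f(a)=+5.370e-09  f'(a)=-1.881e+00  a ← 6.654657 − (+5.370e-09/-1.881e+00) = 6.654657
iter 5: u=1.333577  f(a)=-3.553e-15  f'(a)=-1.881e+00  a ← 6.654657 − (-3.553e-15/-1.881e+00) = 6.654657
converged: |Δa| < 1e-12 after 5 iterations
sag = a·(cosh(S/(2a)) − 1) = 6.654657·(cosh(1.333577) − 1) = 6.848064
T_max/T_min = cosh(S/(2a)) = 2.029063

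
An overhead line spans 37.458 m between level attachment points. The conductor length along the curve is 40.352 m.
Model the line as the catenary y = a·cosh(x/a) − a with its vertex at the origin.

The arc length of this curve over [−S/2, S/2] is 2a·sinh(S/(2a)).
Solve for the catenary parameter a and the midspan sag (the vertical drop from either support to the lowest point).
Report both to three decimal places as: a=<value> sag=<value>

seed: a₀ = √(S³/(24(L−S))) = √(37.458³/(24·2.894)) = 27.508189
iter 1: u=0.680852  f(a)=+6.782e-02  f'(a)=-2.203e-01  a ← 27.508189 − (+6.782e-02/-2.203e-01) = 27.816014
iter 2: u=0.673317  f(a)=+1.155e-03  f'(a)=-2.129e-01  a ← 27.816014 − (+1.155e-03/-2.129e-01) = 27.821441
iter 3: u=0.673186  f(a)=+3.481e-07  f'(a)=-2.127e-01  a ← 27.821441 − (+3.481e-07/-2.127e-01) = 27.821442
iter 4: u=0.673186  f(a)=+4.263e-14  f'(a)=-2.127e-01  a ← 27.821442 − (+4.263e-14/-2.127e-01) = 27.821442
converged: |Δa| < 1e-12 after 4 iterations
sag = a·(cosh(S/(2a)) − 1) = 27.821442·(cosh(0.673186) − 1) = 6.545746
T_max/T_min = cosh(S/(2a)) = 1.235277

a=27.821 sag=6.546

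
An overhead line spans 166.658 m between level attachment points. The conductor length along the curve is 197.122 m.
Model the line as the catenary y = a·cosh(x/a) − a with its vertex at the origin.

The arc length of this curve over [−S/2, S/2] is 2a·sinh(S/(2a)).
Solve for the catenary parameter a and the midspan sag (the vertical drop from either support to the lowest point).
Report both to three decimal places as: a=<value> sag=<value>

seed: a₀ = √(S³/(24(L−S))) = √(166.658³/(24·30.464)) = 79.568316
iter 1: u=1.047264  f(a)=+1.715e+00  f'(a)=-8.531e-01  a ← 79.568316 − (+1.715e+00/-8.531e-01) = 81.578560
iter 2: u=1.021457  f(a)=+6.714e-02  f'(a)=-7.875e-01  a ← 81.578560 − (+6.714e-02/-7.875e-01) = 81.663820
iter 3: u=1.020391  f(a)=+1.122e-04  f'(a)=-7.848e-01  a ← 81.663820 − (+1.122e-04/-7.848e-01) = 81.663963
iter 4: u=1.020389  f(a)=+3.145e-10  f'(a)=-7.848e-01  a ← 81.663963 − (+3.145e-10/-7.848e-01) = 81.663963
iter 5: u=1.020389  f(a)=-2.842e-14  f'(a)=-7.848e-01  a ← 81.663963 − (-2.842e-14/-7.848e-01) = 81.663963
converged: |Δa| < 1e-12 after 5 iterations
sag = a·(cosh(S/(2a)) − 1) = 81.663963·(cosh(1.020389) − 1) = 46.333199
T_max/T_min = cosh(S/(2a)) = 1.567364

a=81.664 sag=46.333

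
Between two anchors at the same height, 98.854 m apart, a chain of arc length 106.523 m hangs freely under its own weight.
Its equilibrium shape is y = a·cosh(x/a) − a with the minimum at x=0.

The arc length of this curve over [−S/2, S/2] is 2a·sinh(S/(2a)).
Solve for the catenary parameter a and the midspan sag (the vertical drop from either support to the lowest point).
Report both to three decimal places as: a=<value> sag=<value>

a=73.275 sag=17.312

seed: a₀ = √(S³/(24(L−S))) = √(98.854³/(24·7.669)) = 72.446329
iter 1: u=0.682257  f(a)=+1.805e-01  f'(a)=-2.217e-01  a ← 72.446329 − (+1.805e-01/-2.217e-01) = 73.260258
iter 2: u=0.674677  f(a)=+3.087e-03  f'(a)=-2.142e-01  a ← 73.260258 − (+3.087e-03/-2.142e-01) = 73.274668
iter 3: u=0.674544  f(a)=+9.377e-07  f'(a)=-2.141e-01  a ← 73.274668 − (+9.377e-07/-2.141e-01) = 73.274672
iter 4: u=0.674544  f(a)=+9.948e-14  f'(a)=-2.141e-01  a ← 73.274672 − (+9.948e-14/-2.141e-01) = 73.274672
converged: |Δa| < 1e-12 after 4 iterations
sag = a·(cosh(S/(2a)) − 1) = 73.274672·(cosh(0.674544) − 1) = 17.312109
T_max/T_min = cosh(S/(2a)) = 1.236263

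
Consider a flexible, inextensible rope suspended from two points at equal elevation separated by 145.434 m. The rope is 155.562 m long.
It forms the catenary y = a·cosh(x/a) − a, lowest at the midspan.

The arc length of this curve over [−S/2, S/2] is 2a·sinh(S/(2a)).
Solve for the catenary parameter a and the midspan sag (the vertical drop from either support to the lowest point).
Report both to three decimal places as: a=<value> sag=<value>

seed: a₀ = √(S³/(24(L−S))) = √(145.434³/(24·10.128)) = 112.494543
iter 1: u=0.646405  f(a)=+2.137e-01  f'(a)=-1.877e-01  a ← 112.494543 − (+2.137e-01/-1.877e-01) = 113.633127
iter 2: u=0.639928  f(a)=+3.288e-03  f'(a)=-1.820e-01  a ← 113.633127 − (+3.288e-03/-1.820e-01) = 113.651197
iter 3: u=0.639826  f(a)=+8.052e-07  f'(a)=-1.819e-01  a ← 113.651197 − (+8.052e-07/-1.819e-01) = 113.651201
iter 4: u=0.639826  f(a)=+5.684e-14  f'(a)=-1.819e-01  a ← 113.651201 − (+5.684e-14/-1.819e-01) = 113.651201
converged: |Δa| < 1e-12 after 4 iterations
sag = a·(cosh(S/(2a)) − 1) = 113.651201·(cosh(0.639826) − 1) = 24.067641
T_max/T_min = cosh(S/(2a)) = 1.211768

a=113.651 sag=24.068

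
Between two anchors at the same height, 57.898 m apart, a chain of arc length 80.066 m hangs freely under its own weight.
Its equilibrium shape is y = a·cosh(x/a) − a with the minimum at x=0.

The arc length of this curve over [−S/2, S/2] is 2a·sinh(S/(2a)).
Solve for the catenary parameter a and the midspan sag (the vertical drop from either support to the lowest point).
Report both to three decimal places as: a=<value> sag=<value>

a=20.112 sag=24.689

seed: a₀ = √(S³/(24(L−S))) = √(57.898³/(24·22.168)) = 19.099696
iter 1: u=1.515679  f(a)=+2.690e+00  f'(a)=-2.900e+00  a ← 19.099696 − (+2.690e+00/-2.900e+00) = 20.027253
iter 2: u=1.445480  f(a)=+2.084e-01  f'(a)=-2.467e+00  a ← 20.027253 − (+2.084e-01/-2.467e+00) = 20.111727
iter 3: u=1.439409  f(a)=+1.482e-03  f'(a)=-2.432e+00  a ← 20.111727 − (+1.482e-03/-2.432e+00) = 20.112337
iter 4: u=1.439365  f(a)=+7.620e-08  f'(a)=-2.432e+00  a ← 20.112337 − (+7.620e-08/-2.432e+00) = 20.112337
iter 5: u=1.439365  f(a)=+1.421e-14  f'(a)=-2.432e+00  a ← 20.112337 − (+1.421e-14/-2.432e+00) = 20.112337
converged: |Δa| < 1e-12 after 5 iterations
sag = a·(cosh(S/(2a)) − 1) = 20.112337·(cosh(1.439365) − 1) = 24.688860
T_max/T_min = cosh(S/(2a)) = 2.227548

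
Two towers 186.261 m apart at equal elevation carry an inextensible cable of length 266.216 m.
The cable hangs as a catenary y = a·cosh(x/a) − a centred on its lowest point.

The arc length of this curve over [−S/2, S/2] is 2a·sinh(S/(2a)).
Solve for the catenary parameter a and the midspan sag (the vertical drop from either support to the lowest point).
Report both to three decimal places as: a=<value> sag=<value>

a=61.450 sag=85.158

seed: a₀ = √(S³/(24(L−S))) = √(186.261³/(24·79.955)) = 58.030253
iter 1: u=1.604861  f(a)=+1.095e+01  f'(a)=-3.534e+00  a ← 58.030253 − (+1.095e+01/-3.534e+00) = 61.129150
iter 2: u=1.523504  f(a)=+9.384e-01  f'(a)=-2.952e+00  a ← 61.129150 − (+9.384e-01/-2.952e+00) = 61.447034
iter 3: u=1.515622  f(a)=+8.317e-03  f'(a)=-2.900e+00  a ← 61.447034 − (+8.317e-03/-2.900e+00) = 61.449902
iter 4: u=1.515552  f(a)=+6.661e-07  f'(a)=-2.899e+00  a ← 61.449902 − (+6.661e-07/-2.899e+00) = 61.449902
iter 5: u=1.515552  f(a)=+0.000e+00  f'(a)=-2.899e+00  a ← 61.449902 − (+0.000e+00/-2.899e+00) = 61.449902
converged: |Δa| < 1e-12 after 5 iterations
sag = a·(cosh(S/(2a)) − 1) = 61.449902·(cosh(1.515552) − 1) = 85.157840
T_max/T_min = cosh(S/(2a)) = 2.385809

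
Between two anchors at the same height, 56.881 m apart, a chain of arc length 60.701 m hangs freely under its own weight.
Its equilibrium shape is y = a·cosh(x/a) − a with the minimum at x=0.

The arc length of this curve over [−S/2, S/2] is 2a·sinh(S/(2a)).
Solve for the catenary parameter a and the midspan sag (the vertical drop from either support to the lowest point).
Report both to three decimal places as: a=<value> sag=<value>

a=45.248 sag=9.236

seed: a₀ = √(S³/(24(L−S))) = √(56.881³/(24·3.820)) = 44.803664
iter 1: u=0.634781  f(a)=+7.771e-02  f'(a)=-1.775e-01  a ← 44.803664 − (+7.771e-02/-1.775e-01) = 45.241459
iter 2: u=0.628638  f(a)=+1.154e-03  f'(a)=-1.723e-01  a ← 45.241459 − (+1.154e-03/-1.723e-01) = 45.248156
iter 3: u=0.628545  f(a)=+2.628e-07  f'(a)=-1.722e-01  a ← 45.248156 − (+2.628e-07/-1.722e-01) = 45.248158
iter 4: u=0.628545  f(a)=+0.000e+00  f'(a)=-1.722e-01  a ← 45.248158 − (+0.000e+00/-1.722e-01) = 45.248158
converged: |Δa| < 1e-12 after 4 iterations
sag = a·(cosh(S/(2a)) − 1) = 45.248158·(cosh(0.628545) − 1) = 9.236231
T_max/T_min = cosh(S/(2a)) = 1.204124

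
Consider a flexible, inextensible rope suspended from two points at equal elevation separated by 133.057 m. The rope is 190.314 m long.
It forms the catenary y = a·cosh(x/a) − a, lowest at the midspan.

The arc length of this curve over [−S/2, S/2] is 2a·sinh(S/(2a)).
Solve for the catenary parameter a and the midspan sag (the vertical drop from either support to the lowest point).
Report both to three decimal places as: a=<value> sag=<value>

a=43.849 sag=60.925

seed: a₀ = √(S³/(24(L−S))) = √(133.057³/(24·57.257)) = 41.403464
iter 1: u=1.606834  f(a)=+7.863e+00  f'(a)=-3.549e+00  a ← 41.403464 − (+7.863e+00/-3.549e+00) = 43.618933
iter 2: u=1.525221  f(a)=+6.752e-01  f'(a)=-2.963e+00  a ← 43.618933 − (+6.752e-01/-2.963e+00) = 43.846778
iter 3: u=1.517295  f(a)=+6.012e-03  f'(a)=-2.911e+00  a ← 43.846778 − (+6.012e-03/-2.911e+00) = 43.848843
iter 4: u=1.517224  f(a)=+4.861e-07  f'(a)=-2.910e+00  a ← 43.848843 − (+4.861e-07/-2.910e+00) = 43.848843
iter 5: u=1.517224  f(a)=-5.684e-14  f'(a)=-2.910e+00  a ← 43.848843 − (-5.684e-14/-2.910e+00) = 43.848843
converged: |Δa| < 1e-12 after 5 iterations
sag = a·(cosh(S/(2a)) − 1) = 43.848843·(cosh(1.517224) − 1) = 60.925083
T_max/T_min = cosh(S/(2a)) = 2.389434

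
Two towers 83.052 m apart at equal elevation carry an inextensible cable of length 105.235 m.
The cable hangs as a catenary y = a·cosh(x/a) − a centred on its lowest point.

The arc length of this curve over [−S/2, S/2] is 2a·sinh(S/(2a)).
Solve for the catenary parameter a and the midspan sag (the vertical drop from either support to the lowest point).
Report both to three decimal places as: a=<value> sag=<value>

a=34.044 sag=28.627

seed: a₀ = √(S³/(24(L−S))) = √(83.052³/(24·22.183)) = 32.802684
iter 1: u=1.265933  f(a)=+1.847e+00  f'(a)=-1.582e+00  a ← 32.802684 − (+1.847e+00/-1.582e+00) = 33.970076
iter 2: u=1.222429  f(a)=+1.032e-01  f'(a)=-1.410e+00  a ← 33.970076 − (+1.032e-01/-1.410e+00) = 34.043258
iter 3: u=1.219801  f(a)=+3.641e-04  f'(a)=-1.400e+00  a ← 34.043258 − (+3.641e-04/-1.400e+00) = 34.043518
iter 4: u=1.219792  f(a)=+4.570e-09  f'(a)=-1.400e+00  a ← 34.043518 − (+4.570e-09/-1.400e+00) = 34.043518
iter 5: u=1.219792  f(a)=+0.000e+00  f'(a)=-1.400e+00  a ← 34.043518 − (+0.000e+00/-1.400e+00) = 34.043518
converged: |Δa| < 1e-12 after 5 iterations
sag = a·(cosh(S/(2a)) − 1) = 34.043518·(cosh(1.219792) − 1) = 28.626750
T_max/T_min = cosh(S/(2a)) = 1.840887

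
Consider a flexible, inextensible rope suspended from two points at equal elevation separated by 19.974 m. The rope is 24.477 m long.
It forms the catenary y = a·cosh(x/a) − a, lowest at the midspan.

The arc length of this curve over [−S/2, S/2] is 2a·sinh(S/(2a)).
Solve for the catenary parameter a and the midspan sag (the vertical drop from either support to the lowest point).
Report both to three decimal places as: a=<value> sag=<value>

a=8.863 sag=6.248

seed: a₀ = √(S³/(24(L−S))) = √(19.974³/(24·4.503)) = 8.586990
iter 1: u=1.163038  f(a)=+3.145e-01  f'(a)=-1.198e+00  a ← 8.586990 − (+3.145e-01/-1.198e+00) = 8.849618
iter 2: u=1.128523  f(a)=+1.501e-02  f'(a)=-1.086e+00  a ← 8.849618 − (+1.501e-02/-1.086e+00) = 8.863438
iter 3: u=1.126764  f(a)=+3.795e-05  f'(a)=-1.080e+00  a ← 8.863438 − (+3.795e-05/-1.080e+00) = 8.863473
iter 4: u=1.126759  f(a)=+2.440e-10  f'(a)=-1.080e+00  a ← 8.863473 − (+2.440e-10/-1.080e+00) = 8.863473
iter 5: u=1.126759  f(a)=-7.105e-15  f'(a)=-1.080e+00  a ← 8.863473 − (-7.105e-15/-1.080e+00) = 8.863473
converged: |Δa| < 1e-12 after 5 iterations
sag = a·(cosh(S/(2a)) − 1) = 8.863473·(cosh(1.126759) − 1) = 6.247518
T_max/T_min = cosh(S/(2a)) = 1.704861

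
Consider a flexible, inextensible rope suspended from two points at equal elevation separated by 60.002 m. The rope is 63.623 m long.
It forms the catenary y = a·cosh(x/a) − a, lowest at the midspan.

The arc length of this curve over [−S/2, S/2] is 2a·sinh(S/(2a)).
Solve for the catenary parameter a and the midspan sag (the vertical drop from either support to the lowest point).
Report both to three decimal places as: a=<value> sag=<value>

seed: a₀ = √(S³/(24(L−S))) = √(60.002³/(24·3.621)) = 49.857294
iter 1: u=0.601737  f(a)=+6.612e-02  f'(a)=-1.506e-01  a ← 49.857294 − (+6.612e-02/-1.506e-01) = 50.296416
iter 2: u=0.596484  f(a)=+8.838e-04  f'(a)=-1.466e-01  a ← 50.296416 − (+8.838e-04/-1.466e-01) = 50.302445
iter 3: u=0.596412  f(a)=+1.626e-07  f'(a)=-1.465e-01  a ← 50.302445 − (+1.626e-07/-1.465e-01) = 50.302446
iter 4: u=0.596412  f(a)=+7.105e-15  f'(a)=-1.465e-01  a ← 50.302446 − (+7.105e-15/-1.465e-01) = 50.302446
converged: |Δa| < 1e-12 after 4 iterations
sag = a·(cosh(S/(2a)) − 1) = 50.302446·(cosh(0.596412) − 1) = 9.214842
T_max/T_min = cosh(S/(2a)) = 1.183189

a=50.302 sag=9.215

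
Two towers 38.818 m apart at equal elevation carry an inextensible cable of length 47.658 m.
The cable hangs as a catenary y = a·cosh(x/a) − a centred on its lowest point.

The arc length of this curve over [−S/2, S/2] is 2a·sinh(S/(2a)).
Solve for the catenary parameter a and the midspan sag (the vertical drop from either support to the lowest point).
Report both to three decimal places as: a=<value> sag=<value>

seed: a₀ = √(S³/(24(L−S))) = √(38.818³/(24·8.840)) = 16.604201
iter 1: u=1.168921  f(a)=+6.240e-01  f'(a)=-1.218e+00  a ← 16.604201 − (+6.240e-01/-1.218e+00) = 17.116670
iter 2: u=1.133924  f(a)=+3.005e-02  f'(a)=-1.103e+00  a ← 17.116670 − (+3.005e-02/-1.103e+00) = 17.143920
iter 3: u=1.132121  f(a)=+7.752e-05  f'(a)=-1.097e+00  a ← 17.143920 − (+7.752e-05/-1.097e+00) = 17.143990
iter 4: u=1.132117  f(a)=+5.188e-10  f'(a)=-1.097e+00  a ← 17.143990 − (+5.188e-10/-1.097e+00) = 17.143990
iter 5: u=1.132117  f(a)=+7.105e-15  f'(a)=-1.097e+00  a ← 17.143990 − (+7.105e-15/-1.097e+00) = 17.143990
converged: |Δa| < 1e-12 after 5 iterations
sag = a·(cosh(S/(2a)) − 1) = 17.143990·(cosh(1.132117) − 1) = 12.211378
T_max/T_min = cosh(S/(2a)) = 1.712283

a=17.144 sag=12.211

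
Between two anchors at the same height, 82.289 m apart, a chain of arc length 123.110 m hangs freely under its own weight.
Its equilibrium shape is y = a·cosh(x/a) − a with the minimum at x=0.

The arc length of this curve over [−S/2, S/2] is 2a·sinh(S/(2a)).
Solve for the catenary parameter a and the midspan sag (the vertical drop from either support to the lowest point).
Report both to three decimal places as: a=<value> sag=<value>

seed: a₀ = √(S³/(24(L−S))) = √(82.289³/(24·40.821)) = 23.848729
iter 1: u=1.725228  f(a)=+6.524e+00  f'(a)=-4.557e+00  a ← 23.848729 − (+6.524e+00/-4.557e+00) = 25.280413
iter 2: u=1.627525  f(a)=+6.336e-01  f'(a)=-3.711e+00  a ← 25.280413 − (+6.336e-01/-3.711e+00) = 25.451159
iter 3: u=1.616606  f(a)=+7.397e-03  f'(a)=-3.625e+00  a ← 25.451159 − (+7.397e-03/-3.625e+00) = 25.453200
iter 4: u=1.616477  f(a)=+1.034e-06  f'(a)=-3.624e+00  a ← 25.453200 − (+1.034e-06/-3.624e+00) = 25.453200
iter 5: u=1.616477  f(a)=+1.421e-14  f'(a)=-3.624e+00  a ← 25.453200 − (+1.421e-14/-3.624e+00) = 25.453200
converged: |Δa| < 1e-12 after 5 iterations
sag = a·(cosh(S/(2a)) − 1) = 25.453200·(cosh(1.616477) − 1) = 41.156735
T_max/T_min = cosh(S/(2a)) = 2.616957

a=25.453 sag=41.157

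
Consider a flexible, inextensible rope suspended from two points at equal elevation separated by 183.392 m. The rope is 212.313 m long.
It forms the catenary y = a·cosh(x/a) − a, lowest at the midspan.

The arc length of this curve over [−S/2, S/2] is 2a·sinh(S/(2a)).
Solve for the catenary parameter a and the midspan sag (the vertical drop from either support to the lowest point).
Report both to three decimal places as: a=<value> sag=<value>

a=96.420 sag=46.989

seed: a₀ = √(S³/(24(L−S))) = √(183.392³/(24·28.921)) = 94.266701
iter 1: u=0.972729  f(a)=+1.399e+00  f'(a)=-6.737e-01  a ← 94.266701 − (+1.399e+00/-6.737e-01) = 96.344158
iter 2: u=0.951755  f(a)=+4.760e-02  f'(a)=-6.285e-01  a ← 96.344158 − (+4.760e-02/-6.285e-01) = 96.419891
iter 3: u=0.951007  f(a)=+5.936e-05  f'(a)=-6.270e-01  a ← 96.419891 − (+5.936e-05/-6.270e-01) = 96.419986
iter 4: u=0.951006  f(a)=+9.254e-11  f'(a)=-6.270e-01  a ← 96.419986 − (+9.254e-11/-6.270e-01) = 96.419986
iter 5: u=0.951006  f(a)=-5.684e-14  f'(a)=-6.270e-01  a ← 96.419986 − (-5.684e-14/-6.270e-01) = 96.419986
converged: |Δa| < 1e-12 after 5 iterations
sag = a·(cosh(S/(2a)) − 1) = 96.419986·(cosh(0.951006) − 1) = 46.988578
T_max/T_min = cosh(S/(2a)) = 1.487332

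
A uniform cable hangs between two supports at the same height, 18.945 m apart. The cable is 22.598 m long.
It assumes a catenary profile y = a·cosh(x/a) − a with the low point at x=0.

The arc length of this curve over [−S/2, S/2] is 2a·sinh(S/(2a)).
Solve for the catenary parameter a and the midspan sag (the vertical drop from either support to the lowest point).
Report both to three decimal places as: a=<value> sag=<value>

seed: a₀ = √(S³/(24(L−S))) = √(18.945³/(24·3.653)) = 8.806665
iter 1: u=1.075606  f(a)=+2.172e-01  f'(a)=-9.296e-01  a ← 8.806665 − (+2.172e-01/-9.296e-01) = 9.040336
iter 2: u=1.047804  f(a)=+8.946e-03  f'(a)=-8.545e-01  a ← 9.040336 − (+8.946e-03/-8.545e-01) = 9.050806
iter 3: u=1.046592  f(a)=+1.662e-05  f'(a)=-8.513e-01  a ← 9.050806 − (+1.662e-05/-8.513e-01) = 9.050825
iter 4: u=1.046590  f(a)=+5.756e-11  f'(a)=-8.513e-01  a ← 9.050825 − (+5.756e-11/-8.513e-01) = 9.050825
iter 5: u=1.046590  f(a)=+0.000e+00  f'(a)=-8.513e-01  a ← 9.050825 − (+0.000e+00/-8.513e-01) = 9.050825
converged: |Δa| < 1e-12 after 5 iterations
sag = a·(cosh(S/(2a)) − 1) = 9.050825·(cosh(1.046590) − 1) = 5.426220
T_max/T_min = cosh(S/(2a)) = 1.599528

a=9.051 sag=5.426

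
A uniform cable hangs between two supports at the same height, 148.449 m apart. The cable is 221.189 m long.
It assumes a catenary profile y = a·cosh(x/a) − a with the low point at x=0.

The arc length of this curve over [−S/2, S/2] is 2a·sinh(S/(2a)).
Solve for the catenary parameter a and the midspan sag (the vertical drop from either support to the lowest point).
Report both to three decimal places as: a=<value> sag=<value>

seed: a₀ = √(S³/(24(L−S))) = √(148.449³/(24·72.740)) = 43.288610
iter 1: u=1.714643  f(a)=+1.147e+01  f'(a)=-4.458e+00  a ← 43.288610 − (+1.147e+01/-4.458e+00) = 45.861921
iter 2: u=1.618434  f(a)=+1.103e+00  f'(a)=-3.639e+00  a ← 45.861921 − (+1.103e+00/-3.639e+00) = 46.164908
iter 3: u=1.607812  f(a)=+1.257e-02  f'(a)=-3.557e+00  a ← 46.164908 − (+1.257e-02/-3.557e+00) = 46.168444
iter 4: u=1.607689  f(a)=+1.677e-06  f'(a)=-3.556e+00  a ← 46.168444 − (+1.677e-06/-3.556e+00) = 46.168444
iter 5: u=1.607689  f(a)=+5.684e-14  f'(a)=-3.556e+00  a ← 46.168444 − (+5.684e-14/-3.556e+00) = 46.168444
converged: |Δa| < 1e-12 after 5 iterations
sag = a·(cosh(S/(2a)) − 1) = 46.168444·(cosh(1.607689) − 1) = 73.675908
T_max/T_min = cosh(S/(2a)) = 2.595807

a=46.168 sag=73.676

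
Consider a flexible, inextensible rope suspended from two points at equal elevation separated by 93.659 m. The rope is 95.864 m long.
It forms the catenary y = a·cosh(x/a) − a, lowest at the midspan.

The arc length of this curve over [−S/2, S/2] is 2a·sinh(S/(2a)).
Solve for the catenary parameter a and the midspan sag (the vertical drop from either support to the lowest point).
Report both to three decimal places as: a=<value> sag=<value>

a=125.037 sag=8.872

seed: a₀ = √(S³/(24(L−S))) = √(93.659³/(24·2.205)) = 124.598943
iter 1: u=0.375842  f(a)=+1.563e-02  f'(a)=-3.590e-02  a ← 124.598943 − (+1.563e-02/-3.590e-02) = 125.034257
iter 2: u=0.374533  f(a)=+8.227e-05  f'(a)=-3.552e-02  a ← 125.034257 − (+8.227e-05/-3.552e-02) = 125.036574
iter 3: u=0.374526  f(a)=+2.307e-09  f'(a)=-3.552e-02  a ← 125.036574 − (+2.307e-09/-3.552e-02) = 125.036574
iter 4: u=0.374526  f(a)=-1.421e-14  f'(a)=-3.552e-02  a ← 125.036574 − (-1.421e-14/-3.552e-02) = 125.036574
converged: |Δa| < 1e-12 after 4 iterations
sag = a·(cosh(S/(2a)) − 1) = 125.036574·(cosh(0.374526) − 1) = 8.872430
T_max/T_min = cosh(S/(2a)) = 1.070959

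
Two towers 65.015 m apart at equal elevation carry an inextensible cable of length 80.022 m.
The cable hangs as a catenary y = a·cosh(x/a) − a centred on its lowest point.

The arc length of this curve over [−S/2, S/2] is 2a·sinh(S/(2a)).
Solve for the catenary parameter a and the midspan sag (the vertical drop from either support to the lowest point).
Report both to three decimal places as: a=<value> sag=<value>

a=28.532 sag=20.610

seed: a₀ = √(S³/(24(L−S))) = √(65.015³/(24·15.007)) = 27.622806
iter 1: u=1.176836  f(a)=+1.074e+00  f'(a)=-1.245e+00  a ← 27.622806 − (+1.074e+00/-1.245e+00) = 28.485775
iter 2: u=1.141184  f(a)=+5.239e-02  f'(a)=-1.126e+00  a ← 28.485775 − (+5.239e-02/-1.126e+00) = 28.532305
iter 3: u=1.139323  f(a)=+1.388e-04  f'(a)=-1.120e+00  a ← 28.532305 − (+1.388e-04/-1.120e+00) = 28.532429
iter 4: u=1.139318  f(a)=+9.796e-10  f'(a)=-1.120e+00  a ← 28.532429 − (+9.796e-10/-1.120e+00) = 28.532429
iter 5: u=1.139318  f(a)=+1.421e-14  f'(a)=-1.120e+00  a ← 28.532429 − (+1.421e-14/-1.120e+00) = 28.532429
converged: |Δa| < 1e-12 after 5 iterations
sag = a·(cosh(S/(2a)) − 1) = 28.532429·(cosh(1.139318) − 1) = 20.610013
T_max/T_min = cosh(S/(2a)) = 1.722336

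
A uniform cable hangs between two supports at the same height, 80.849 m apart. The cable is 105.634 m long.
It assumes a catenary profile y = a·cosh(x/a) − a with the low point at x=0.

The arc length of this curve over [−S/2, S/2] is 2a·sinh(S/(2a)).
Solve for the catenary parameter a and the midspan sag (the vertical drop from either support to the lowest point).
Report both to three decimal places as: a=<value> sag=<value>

seed: a₀ = √(S³/(24(L−S))) = √(80.849³/(24·24.785)) = 29.806563
iter 1: u=1.356228  f(a)=+2.382e+00  f'(a)=-1.990e+00  a ← 29.806563 − (+2.382e+00/-1.990e+00) = 31.003620
iter 2: u=1.303864  f(a)=+1.510e-01  f'(a)=-1.745e+00  a ← 31.003620 − (+1.510e-01/-1.745e+00) = 31.090167
iter 3: u=1.300234  f(a)=+6.978e-04  f'(a)=-1.729e+00  a ← 31.090167 − (+6.978e-04/-1.729e+00) = 31.090571
iter 4: u=1.300217  f(a)=+1.505e-08  f'(a)=-1.729e+00  a ← 31.090571 − (+1.505e-08/-1.729e+00) = 31.090571
iter 5: u=1.300217  f(a)=-2.842e-14  f'(a)=-1.729e+00  a ← 31.090571 − (-2.842e-14/-1.729e+00) = 31.090571
converged: |Δa| < 1e-12 after 5 iterations
sag = a·(cosh(S/(2a)) − 1) = 31.090571·(cosh(1.300217) − 1) = 30.197757
T_max/T_min = cosh(S/(2a)) = 1.971283

a=31.091 sag=30.198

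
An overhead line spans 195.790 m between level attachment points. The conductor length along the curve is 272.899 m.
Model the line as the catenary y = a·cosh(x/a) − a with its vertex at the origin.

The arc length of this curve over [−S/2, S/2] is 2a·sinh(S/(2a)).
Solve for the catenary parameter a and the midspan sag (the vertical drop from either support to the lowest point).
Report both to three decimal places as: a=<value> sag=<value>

seed: a₀ = √(S³/(24(L−S))) = √(195.790³/(24·77.109)) = 63.683600
iter 1: u=1.537209  f(a)=+9.640e+00  f'(a)=-3.044e+00  a ← 63.683600 − (+9.640e+00/-3.044e+00) = 66.850225
iter 2: u=1.464393  f(a)=+7.657e-01  f'(a)=-2.578e+00  a ← 66.850225 − (+7.657e-01/-2.578e+00) = 67.147202
iter 3: u=1.457916  f(a)=+5.751e-03  f'(a)=-2.540e+00  a ← 67.147202 − (+5.751e-03/-2.540e+00) = 67.149466
iter 4: u=1.457867  f(a)=+3.299e-07  f'(a)=-2.539e+00  a ← 67.149466 − (+3.299e-07/-2.539e+00) = 67.149466
iter 5: u=1.457867  f(a)=-5.684e-14  f'(a)=-2.539e+00  a ← 67.149466 − (-5.684e-14/-2.539e+00) = 67.149466
converged: |Δa| < 1e-12 after 5 iterations
sag = a·(cosh(S/(2a)) − 1) = 67.149466·(cosh(1.457867) − 1) = 84.927872
T_max/T_min = cosh(S/(2a)) = 2.264759

a=67.149 sag=84.928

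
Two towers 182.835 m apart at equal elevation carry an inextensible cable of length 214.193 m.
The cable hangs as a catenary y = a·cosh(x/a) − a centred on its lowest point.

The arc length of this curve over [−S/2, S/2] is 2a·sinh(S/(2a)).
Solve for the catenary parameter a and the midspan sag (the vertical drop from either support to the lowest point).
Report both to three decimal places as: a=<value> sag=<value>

a=92.350 sag=49.065

seed: a₀ = √(S³/(24(L−S))) = √(182.835³/(24·31.358)) = 90.117515
iter 1: u=1.014425  f(a)=+1.654e+00  f'(a)=-7.702e-01  a ← 90.117515 − (+1.654e+00/-7.702e-01) = 92.264347
iter 2: u=0.990822  f(a)=+6.093e-02  f'(a)=-7.144e-01  a ← 92.264347 − (+6.093e-02/-7.144e-01) = 92.349638
iter 3: u=0.989906  f(a)=+8.975e-05  f'(a)=-7.123e-01  a ← 92.349638 − (+8.975e-05/-7.123e-01) = 92.349764
iter 4: u=0.989905  f(a)=+1.954e-10  f'(a)=-7.123e-01  a ← 92.349764 − (+1.954e-10/-7.123e-01) = 92.349764
iter 5: u=0.989905  f(a)=-5.684e-14  f'(a)=-7.123e-01  a ← 92.349764 − (-5.684e-14/-7.123e-01) = 92.349764
converged: |Δa| < 1e-12 after 5 iterations
sag = a·(cosh(S/(2a)) − 1) = 92.349764·(cosh(0.989905) − 1) = 49.065013
T_max/T_min = cosh(S/(2a)) = 1.531295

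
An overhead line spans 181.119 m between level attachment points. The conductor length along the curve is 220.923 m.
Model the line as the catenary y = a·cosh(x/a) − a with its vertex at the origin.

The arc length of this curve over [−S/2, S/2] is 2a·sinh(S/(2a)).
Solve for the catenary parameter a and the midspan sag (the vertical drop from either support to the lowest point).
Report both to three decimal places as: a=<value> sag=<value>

a=81.342 sag=55.838

seed: a₀ = √(S³/(24(L−S))) = √(181.119³/(24·39.804)) = 78.863680
iter 1: u=1.148304  f(a)=+2.708e+00  f'(a)=-1.149e+00  a ← 78.863680 − (+2.708e+00/-1.149e+00) = 81.220755
iter 2: u=1.114980  f(a)=+1.262e-01  f'(a)=-1.044e+00  a ← 81.220755 − (+1.262e-01/-1.044e+00) = 81.341575
iter 3: u=1.113324  f(a)=+3.034e-04  f'(a)=-1.039e+00  a ← 81.341575 − (+3.034e-04/-1.039e+00) = 81.341867
iter 4: u=1.113320  f(a)=+1.764e-09  f'(a)=-1.039e+00  a ← 81.341867 − (+1.764e-09/-1.039e+00) = 81.341867
iter 5: u=1.113320  f(a)=+2.842e-14  f'(a)=-1.039e+00  a ← 81.341867 − (+2.842e-14/-1.039e+00) = 81.341867
converged: |Δa| < 1e-12 after 5 iterations
sag = a·(cosh(S/(2a)) − 1) = 81.341867·(cosh(1.113320) − 1) = 55.837732
T_max/T_min = cosh(S/(2a)) = 1.686457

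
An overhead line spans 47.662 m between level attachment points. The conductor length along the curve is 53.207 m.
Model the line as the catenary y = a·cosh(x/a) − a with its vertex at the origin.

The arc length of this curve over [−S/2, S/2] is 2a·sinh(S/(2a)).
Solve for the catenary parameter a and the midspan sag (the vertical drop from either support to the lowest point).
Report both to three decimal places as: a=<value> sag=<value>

a=29.008 sag=10.352

seed: a₀ = √(S³/(24(L−S))) = √(47.662³/(24·5.545)) = 28.523446
iter 1: u=0.835488  f(a)=+1.968e-01  f'(a)=-4.166e-01  a ← 28.523446 − (+1.968e-01/-4.166e-01) = 28.995761
iter 2: u=0.821879  f(a)=+4.994e-03  f'(a)=-3.957e-01  a ← 28.995761 − (+4.994e-03/-3.957e-01) = 29.008381
iter 3: u=0.821521  f(a)=+3.403e-06  f'(a)=-3.952e-01  a ← 29.008381 − (+3.403e-06/-3.952e-01) = 29.008390
iter 4: u=0.821521  f(a)=+1.585e-12  f'(a)=-3.952e-01  a ← 29.008390 − (+1.585e-12/-3.952e-01) = 29.008390
converged: |Δa| < 1e-12 after 4 iterations
sag = a·(cosh(S/(2a)) − 1) = 29.008390·(cosh(0.821521) − 1) = 10.351906
T_max/T_min = cosh(S/(2a)) = 1.356859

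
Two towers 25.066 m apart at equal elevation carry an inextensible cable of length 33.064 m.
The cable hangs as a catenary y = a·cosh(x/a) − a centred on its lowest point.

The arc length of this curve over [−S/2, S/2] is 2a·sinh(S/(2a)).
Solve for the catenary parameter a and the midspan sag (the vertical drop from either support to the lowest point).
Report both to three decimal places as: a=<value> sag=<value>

seed: a₀ = √(S³/(24(L−S))) = √(25.066³/(24·7.998)) = 9.057977
iter 1: u=1.383642  f(a)=+8.014e-01  f'(a)=-2.128e+00  a ← 9.057977 − (+8.014e-01/-2.128e+00) = 9.434593
iter 2: u=1.328409  f(a)=+5.269e-02  f'(a)=-1.857e+00  a ← 9.434593 − (+5.269e-02/-1.857e+00) = 9.462976
iter 3: u=1.324425  f(a)=+2.633e-04  f'(a)=-1.838e+00  a ← 9.462976 − (+2.633e-04/-1.838e+00) = 9.463119
iter 4: u=1.324405  f(a)=+6.643e-09  f'(a)=-1.838e+00  a ← 9.463119 − (+6.643e-09/-1.838e+00) = 9.463119
iter 5: u=1.324405  f(a)=+7.105e-15  f'(a)=-1.838e+00  a ← 9.463119 − (+7.105e-15/-1.838e+00) = 9.463119
converged: |Δa| < 1e-12 after 5 iterations
sag = a·(cosh(S/(2a)) − 1) = 9.463119·(cosh(1.324405) − 1) = 9.585704
T_max/T_min = cosh(S/(2a)) = 2.012954

a=9.463 sag=9.586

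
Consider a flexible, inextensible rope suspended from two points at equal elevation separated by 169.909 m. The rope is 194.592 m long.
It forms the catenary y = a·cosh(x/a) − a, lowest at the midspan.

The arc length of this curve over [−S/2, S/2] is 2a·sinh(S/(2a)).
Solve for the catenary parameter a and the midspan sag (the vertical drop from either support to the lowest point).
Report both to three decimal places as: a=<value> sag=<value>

seed: a₀ = √(S³/(24(L−S))) = √(169.909³/(24·24.683)) = 90.995514
iter 1: u=0.933612  f(a)=+1.098e+00  f'(a)=-5.913e-01  a ← 90.995514 − (+1.098e+00/-5.913e-01) = 92.853004
iter 2: u=0.914935  f(a)=+3.453e-02  f'(a)=-5.546e-01  a ← 92.853004 − (+3.453e-02/-5.546e-01) = 92.915263
iter 3: u=0.914322  f(a)=+3.659e-05  f'(a)=-5.535e-01  a ← 92.915263 − (+3.659e-05/-5.535e-01) = 92.915329
iter 4: u=0.914322  f(a)=+4.118e-11  f'(a)=-5.535e-01  a ← 92.915329 − (+4.118e-11/-5.535e-01) = 92.915329
converged: |Δa| < 1e-12 after 4 iterations
sag = a·(cosh(S/(2a)) − 1) = 92.915329·(cosh(0.914322) − 1) = 41.620057
T_max/T_min = cosh(S/(2a)) = 1.447935

a=92.915 sag=41.620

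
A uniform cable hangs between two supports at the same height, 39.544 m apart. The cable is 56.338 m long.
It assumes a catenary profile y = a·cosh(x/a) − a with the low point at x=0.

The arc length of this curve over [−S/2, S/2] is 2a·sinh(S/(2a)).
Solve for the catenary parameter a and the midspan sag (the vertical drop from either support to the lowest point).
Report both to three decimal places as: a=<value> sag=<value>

seed: a₀ = √(S³/(24(L−S))) = √(39.544³/(24·16.794)) = 12.386203
iter 1: u=1.596292  f(a)=+2.274e+00  f'(a)=-3.469e+00  a ← 12.386203 − (+2.274e+00/-3.469e+00) = 13.041846
iter 2: u=1.516043  f(a)=+1.931e-01  f'(a)=-2.903e+00  a ← 13.041846 − (+1.931e-01/-2.903e+00) = 13.108356
iter 3: u=1.508351  f(a)=+1.676e-03  f'(a)=-2.852e+00  a ← 13.108356 − (+1.676e-03/-2.852e+00) = 13.108944
iter 4: u=1.508283  f(a)=+1.288e-07  f'(a)=-2.852e+00  a ← 13.108944 − (+1.288e-07/-2.852e+00) = 13.108944
iter 5: u=1.508283  f(a)=-1.421e-14  f'(a)=-2.852e+00  a ← 13.108944 − (-1.421e-14/-2.852e+00) = 13.108944
converged: |Δa| < 1e-12 after 5 iterations
sag = a·(cosh(S/(2a)) − 1) = 13.108944·(cosh(1.508283) − 1) = 17.960929
T_max/T_min = cosh(S/(2a)) = 2.370128

a=13.109 sag=17.961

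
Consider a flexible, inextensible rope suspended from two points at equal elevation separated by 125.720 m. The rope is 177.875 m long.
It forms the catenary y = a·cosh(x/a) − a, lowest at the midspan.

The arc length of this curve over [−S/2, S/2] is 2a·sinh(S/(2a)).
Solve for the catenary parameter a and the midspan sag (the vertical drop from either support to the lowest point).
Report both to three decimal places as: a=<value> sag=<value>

a=42.118 sag=56.288

seed: a₀ = √(S³/(24(L−S))) = √(125.720³/(24·52.155)) = 39.843085
iter 1: u=1.577689  f(a)=+6.889e+00  f'(a)=-3.330e+00  a ← 39.843085 − (+6.889e+00/-3.330e+00) = 41.911711
iter 2: u=1.499819  f(a)=+5.729e-01  f'(a)=-2.798e+00  a ← 41.911711 − (+5.729e-01/-2.798e+00) = 42.116498
iter 3: u=1.492527  f(a)=+4.756e-03  f'(a)=-2.751e+00  a ← 42.116498 − (+4.756e-03/-2.751e+00) = 42.118226
iter 4: u=1.492466  f(a)=+3.337e-07  f'(a)=-2.751e+00  a ← 42.118226 − (+3.337e-07/-2.751e+00) = 42.118226
iter 5: u=1.492466  f(a)=+0.000e+00  f'(a)=-2.751e+00  a ← 42.118226 − (+0.000e+00/-2.751e+00) = 42.118226
converged: |Δa| < 1e-12 after 5 iterations
sag = a·(cosh(S/(2a)) − 1) = 42.118226·(cosh(1.492466) − 1) = 56.288196
T_max/T_min = cosh(S/(2a)) = 2.336433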